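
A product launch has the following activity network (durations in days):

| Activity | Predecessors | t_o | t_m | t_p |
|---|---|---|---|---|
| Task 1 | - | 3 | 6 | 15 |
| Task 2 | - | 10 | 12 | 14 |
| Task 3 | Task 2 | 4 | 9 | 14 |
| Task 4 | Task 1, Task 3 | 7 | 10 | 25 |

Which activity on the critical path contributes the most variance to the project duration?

te_Task 1 = (3 + 4·6 + 15)/6 = 42/6 = 7; σ²_Task 1 = ((15−3)/6)² = 4.000
te_Task 2 = (10 + 4·12 + 14)/6 = 72/6 = 12; σ²_Task 2 = ((14−10)/6)² = 0.444
te_Task 3 = (4 + 4·9 + 14)/6 = 54/6 = 9; σ²_Task 3 = ((14−4)/6)² = 2.778
te_Task 4 = (7 + 4·10 + 25)/6 = 72/6 = 12; σ²_Task 4 = ((25−7)/6)² = 9.000

Forward pass:
ES_Task 1 = 0; EF_Task 1 = 7
ES_Task 2 = 0; EF_Task 2 = 12
ES_Task 3 = 12; EF_Task 3 = 12+9 = 21
ES_Task 4 = max(EF_Task 1=7, EF_Task 3=21) = 21; EF_Task 4 = 21+12 = 33
Expected project duration μ = 33 days. Critical path: Task 2 → Task 3 → Task 4.

Variances on critical path: σ²_Task 2=0.444, σ²_Task 3=2.778, σ²_Task 4=9.000.
Largest is σ²_Task 4 = 9.000.

Task 4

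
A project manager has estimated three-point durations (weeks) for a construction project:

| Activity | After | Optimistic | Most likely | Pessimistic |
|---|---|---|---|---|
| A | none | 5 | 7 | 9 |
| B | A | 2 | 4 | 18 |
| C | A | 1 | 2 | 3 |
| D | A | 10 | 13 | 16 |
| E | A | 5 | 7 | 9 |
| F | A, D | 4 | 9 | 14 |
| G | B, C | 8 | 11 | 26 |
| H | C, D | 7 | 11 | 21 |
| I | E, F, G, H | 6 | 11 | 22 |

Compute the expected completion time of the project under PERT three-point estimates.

te_A = (5 + 4·7 + 9)/6 = 42/6 = 7
te_B = (2 + 4·4 + 18)/6 = 36/6 = 6
te_C = (1 + 4·2 + 3)/6 = 12/6 = 2
te_D = (10 + 4·13 + 16)/6 = 78/6 = 13
te_E = (5 + 4·7 + 9)/6 = 42/6 = 7
te_F = (4 + 4·9 + 14)/6 = 54/6 = 9
te_G = (8 + 4·11 + 26)/6 = 78/6 = 13
te_H = (7 + 4·11 + 21)/6 = 72/6 = 12
te_I = (6 + 4·11 + 22)/6 = 72/6 = 12

Forward pass:
ES_A = 0; EF_A = 7
ES_B = 7; EF_B = 7+6 = 13
ES_C = 7; EF_C = 7+2 = 9
ES_D = 7; EF_D = 7+13 = 20
ES_E = 7; EF_E = 7+7 = 14
ES_F = max(EF_A=7, EF_D=20) = 20; EF_F = 20+9 = 29
ES_G = max(EF_B=13, EF_C=9) = 13; EF_G = 13+13 = 26
ES_H = max(EF_C=9, EF_D=20) = 20; EF_H = 20+12 = 32
ES_I = max(EF_E=14, EF_F=29, EF_G=26, EF_H=32) = 32; EF_I = 32+12 = 44
Expected project duration μ = 44 weeks. Critical path: A → D → H → I.

44 weeks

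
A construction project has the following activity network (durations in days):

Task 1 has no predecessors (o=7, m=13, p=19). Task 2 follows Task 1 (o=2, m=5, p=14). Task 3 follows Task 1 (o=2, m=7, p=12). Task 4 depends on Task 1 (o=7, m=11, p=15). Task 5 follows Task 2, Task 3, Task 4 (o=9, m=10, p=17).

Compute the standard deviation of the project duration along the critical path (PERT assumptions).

2.75 days

te_Task 1 = (7 + 4·13 + 19)/6 = 78/6 = 13; σ²_Task 1 = ((19−7)/6)² = 4.000
te_Task 2 = (2 + 4·5 + 14)/6 = 36/6 = 6; σ²_Task 2 = ((14−2)/6)² = 4.000
te_Task 3 = (2 + 4·7 + 12)/6 = 42/6 = 7; σ²_Task 3 = ((12−2)/6)² = 2.778
te_Task 4 = (7 + 4·11 + 15)/6 = 66/6 = 11; σ²_Task 4 = ((15−7)/6)² = 1.778
te_Task 5 = (9 + 4·10 + 17)/6 = 66/6 = 11; σ²_Task 5 = ((17−9)/6)² = 1.778

Forward pass:
ES_Task 1 = 0; EF_Task 1 = 13
ES_Task 2 = 13; EF_Task 2 = 13+6 = 19
ES_Task 3 = 13; EF_Task 3 = 13+7 = 20
ES_Task 4 = 13; EF_Task 4 = 13+11 = 24
ES_Task 5 = max(EF_Task 2=19, EF_Task 3=20, EF_Task 4=24) = 24; EF_Task 5 = 24+11 = 35
Expected project duration μ = 35 days. Critical path: Task 1 → Task 4 → Task 5.

Variance along critical path = 4.000 + 1.778 + 1.778 = 7.556
σ = √7.556 = 2.749 days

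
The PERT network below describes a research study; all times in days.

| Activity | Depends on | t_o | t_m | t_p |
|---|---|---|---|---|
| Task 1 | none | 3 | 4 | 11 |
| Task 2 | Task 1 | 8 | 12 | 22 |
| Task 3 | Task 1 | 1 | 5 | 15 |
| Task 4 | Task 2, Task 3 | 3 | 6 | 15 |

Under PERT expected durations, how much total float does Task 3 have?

7 days

te_Task 1 = (3 + 4·4 + 11)/6 = 30/6 = 5
te_Task 2 = (8 + 4·12 + 22)/6 = 78/6 = 13
te_Task 3 = (1 + 4·5 + 15)/6 = 36/6 = 6
te_Task 4 = (3 + 4·6 + 15)/6 = 42/6 = 7

Forward pass:
ES_Task 1 = 0; EF_Task 1 = 5
ES_Task 2 = 5; EF_Task 2 = 5+13 = 18
ES_Task 3 = 5; EF_Task 3 = 5+6 = 11
ES_Task 4 = max(EF_Task 2=18, EF_Task 3=11) = 18; EF_Task 4 = 18+7 = 25
Expected project duration μ = 25 days. Critical path: Task 1 → Task 2 → Task 4.

Backward pass:
LF_Task 4 = 25; LS_Task 4 = 25−7 = 18
LF_Task 3 = LS_Task 4 = 18; LS_Task 3 = 18−6 = 12
LF_Task 2 = LS_Task 4 = 18; LS_Task 2 = 18−13 = 5
LF_Task 1 = min(LS_Task 2=5, LS_Task 3=12) = 5; LS_Task 1 = 5−5 = 0
Slack_Task 3 = LS_Task 3 − ES_Task 3 = 12 − 5 = 7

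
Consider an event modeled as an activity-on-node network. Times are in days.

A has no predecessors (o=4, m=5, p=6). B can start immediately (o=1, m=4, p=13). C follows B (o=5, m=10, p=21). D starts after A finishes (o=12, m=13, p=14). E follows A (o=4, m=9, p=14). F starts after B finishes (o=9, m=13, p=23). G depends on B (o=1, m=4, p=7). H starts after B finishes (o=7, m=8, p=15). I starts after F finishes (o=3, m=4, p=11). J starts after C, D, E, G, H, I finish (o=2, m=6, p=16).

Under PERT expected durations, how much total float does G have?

te_A = (4 + 4·5 + 6)/6 = 30/6 = 5
te_B = (1 + 4·4 + 13)/6 = 30/6 = 5
te_C = (5 + 4·10 + 21)/6 = 66/6 = 11
te_D = (12 + 4·13 + 14)/6 = 78/6 = 13
te_E = (4 + 4·9 + 14)/6 = 54/6 = 9
te_F = (9 + 4·13 + 23)/6 = 84/6 = 14
te_G = (1 + 4·4 + 7)/6 = 24/6 = 4
te_H = (7 + 4·8 + 15)/6 = 54/6 = 9
te_I = (3 + 4·4 + 11)/6 = 30/6 = 5
te_J = (2 + 4·6 + 16)/6 = 42/6 = 7

Forward pass:
ES_A = 0; EF_A = 5
ES_B = 0; EF_B = 5
ES_C = 5; EF_C = 5+11 = 16
ES_D = 5; EF_D = 5+13 = 18
ES_E = 5; EF_E = 5+9 = 14
ES_F = 5; EF_F = 5+14 = 19
ES_G = 5; EF_G = 5+4 = 9
ES_H = 5; EF_H = 5+9 = 14
ES_I = 19; EF_I = 19+5 = 24
ES_J = max(EF_C=16, EF_D=18, EF_E=14, EF_G=9, EF_H=14, EF_I=24) = 24; EF_J = 24+7 = 31
Expected project duration μ = 31 days. Critical path: B → F → I → J.

Backward pass:
LF_J = 31; LS_J = 31−7 = 24
LF_I = LS_J = 24; LS_I = 24−5 = 19
LF_H = LS_J = 24; LS_H = 24−9 = 15
LF_G = LS_J = 24; LS_G = 24−4 = 20
LF_F = LS_I = 19; LS_F = 19−14 = 5
LF_E = LS_J = 24; LS_E = 24−9 = 15
LF_D = LS_J = 24; LS_D = 24−13 = 11
LF_C = LS_J = 24; LS_C = 24−11 = 13
LF_B = min(LS_C=13, LS_F=5, LS_G=20, LS_H=15) = 5; LS_B = 5−5 = 0
LF_A = min(LS_D=11, LS_E=15) = 11; LS_A = 11−5 = 6
Slack_G = LS_G − ES_G = 20 − 5 = 15

15 days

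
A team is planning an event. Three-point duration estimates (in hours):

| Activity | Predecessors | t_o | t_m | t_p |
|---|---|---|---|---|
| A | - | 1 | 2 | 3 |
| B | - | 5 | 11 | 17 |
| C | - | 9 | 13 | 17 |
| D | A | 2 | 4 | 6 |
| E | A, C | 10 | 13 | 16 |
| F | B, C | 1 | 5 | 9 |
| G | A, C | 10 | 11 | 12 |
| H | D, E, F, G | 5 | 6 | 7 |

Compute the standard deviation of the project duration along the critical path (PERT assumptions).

te_A = (1 + 4·2 + 3)/6 = 12/6 = 2; σ²_A = ((3−1)/6)² = 0.111
te_B = (5 + 4·11 + 17)/6 = 66/6 = 11; σ²_B = ((17−5)/6)² = 4.000
te_C = (9 + 4·13 + 17)/6 = 78/6 = 13; σ²_C = ((17−9)/6)² = 1.778
te_D = (2 + 4·4 + 6)/6 = 24/6 = 4; σ²_D = ((6−2)/6)² = 0.444
te_E = (10 + 4·13 + 16)/6 = 78/6 = 13; σ²_E = ((16−10)/6)² = 1.000
te_F = (1 + 4·5 + 9)/6 = 30/6 = 5; σ²_F = ((9−1)/6)² = 1.778
te_G = (10 + 4·11 + 12)/6 = 66/6 = 11; σ²_G = ((12−10)/6)² = 0.111
te_H = (5 + 4·6 + 7)/6 = 36/6 = 6; σ²_H = ((7−5)/6)² = 0.111

Forward pass:
ES_A = 0; EF_A = 2
ES_B = 0; EF_B = 11
ES_C = 0; EF_C = 13
ES_D = 2; EF_D = 2+4 = 6
ES_E = max(EF_A=2, EF_C=13) = 13; EF_E = 13+13 = 26
ES_F = max(EF_B=11, EF_C=13) = 13; EF_F = 13+5 = 18
ES_G = max(EF_A=2, EF_C=13) = 13; EF_G = 13+11 = 24
ES_H = max(EF_D=6, EF_E=26, EF_F=18, EF_G=24) = 26; EF_H = 26+6 = 32
Expected project duration μ = 32 hours. Critical path: C → E → H.

Variance along critical path = 1.778 + 1.000 + 0.111 = 2.889
σ = √2.889 = 1.700 hours

1.70 hours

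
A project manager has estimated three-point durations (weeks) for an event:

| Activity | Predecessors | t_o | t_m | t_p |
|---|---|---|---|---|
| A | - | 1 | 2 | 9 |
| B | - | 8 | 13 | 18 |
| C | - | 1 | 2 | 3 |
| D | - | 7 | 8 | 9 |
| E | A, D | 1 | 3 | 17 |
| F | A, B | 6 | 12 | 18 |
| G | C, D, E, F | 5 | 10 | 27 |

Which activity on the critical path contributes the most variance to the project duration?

G

te_A = (1 + 4·2 + 9)/6 = 18/6 = 3; σ²_A = ((9−1)/6)² = 1.778
te_B = (8 + 4·13 + 18)/6 = 78/6 = 13; σ²_B = ((18−8)/6)² = 2.778
te_C = (1 + 4·2 + 3)/6 = 12/6 = 2; σ²_C = ((3−1)/6)² = 0.111
te_D = (7 + 4·8 + 9)/6 = 48/6 = 8; σ²_D = ((9−7)/6)² = 0.111
te_E = (1 + 4·3 + 17)/6 = 30/6 = 5; σ²_E = ((17−1)/6)² = 7.111
te_F = (6 + 4·12 + 18)/6 = 72/6 = 12; σ²_F = ((18−6)/6)² = 4.000
te_G = (5 + 4·10 + 27)/6 = 72/6 = 12; σ²_G = ((27−5)/6)² = 13.444

Forward pass:
ES_A = 0; EF_A = 3
ES_B = 0; EF_B = 13
ES_C = 0; EF_C = 2
ES_D = 0; EF_D = 8
ES_E = max(EF_A=3, EF_D=8) = 8; EF_E = 8+5 = 13
ES_F = max(EF_A=3, EF_B=13) = 13; EF_F = 13+12 = 25
ES_G = max(EF_C=2, EF_D=8, EF_E=13, EF_F=25) = 25; EF_G = 25+12 = 37
Expected project duration μ = 37 weeks. Critical path: B → F → G.

Variances on critical path: σ²_B=2.778, σ²_F=4.000, σ²_G=13.444.
Largest is σ²_G = 13.444.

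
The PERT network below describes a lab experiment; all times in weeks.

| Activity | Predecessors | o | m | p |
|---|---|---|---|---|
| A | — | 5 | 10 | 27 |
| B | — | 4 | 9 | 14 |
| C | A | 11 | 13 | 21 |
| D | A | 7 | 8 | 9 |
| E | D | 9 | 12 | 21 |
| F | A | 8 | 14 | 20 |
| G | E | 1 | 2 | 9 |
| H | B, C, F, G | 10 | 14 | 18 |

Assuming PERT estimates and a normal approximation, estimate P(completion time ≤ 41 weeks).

0.025

te_A = (5 + 4·10 + 27)/6 = 72/6 = 12; σ²_A = ((27−5)/6)² = 13.444
te_B = (4 + 4·9 + 14)/6 = 54/6 = 9; σ²_B = ((14−4)/6)² = 2.778
te_C = (11 + 4·13 + 21)/6 = 84/6 = 14; σ²_C = ((21−11)/6)² = 2.778
te_D = (7 + 4·8 + 9)/6 = 48/6 = 8; σ²_D = ((9−7)/6)² = 0.111
te_E = (9 + 4·12 + 21)/6 = 78/6 = 13; σ²_E = ((21−9)/6)² = 4.000
te_F = (8 + 4·14 + 20)/6 = 84/6 = 14; σ²_F = ((20−8)/6)² = 4.000
te_G = (1 + 4·2 + 9)/6 = 18/6 = 3; σ²_G = ((9−1)/6)² = 1.778
te_H = (10 + 4·14 + 18)/6 = 84/6 = 14; σ²_H = ((18−10)/6)² = 1.778

Forward pass:
ES_A = 0; EF_A = 12
ES_B = 0; EF_B = 9
ES_C = 12; EF_C = 12+14 = 26
ES_D = 12; EF_D = 12+8 = 20
ES_E = 20; EF_E = 20+13 = 33
ES_F = 12; EF_F = 12+14 = 26
ES_G = 33; EF_G = 33+3 = 36
ES_H = max(EF_B=9, EF_C=26, EF_F=26, EF_G=36) = 36; EF_H = 36+14 = 50
Expected project duration μ = 50 weeks. Critical path: A → D → E → G → H.

Variance along critical path = 13.444 + 0.111 + 4.000 + 1.778 + 1.778 = 21.111; σ = √21.111 = 4.595 weeks.
Z = (41 − 50) / 4.595 = -1.959
P(T ≤ 41) = Φ(-1.959) ≈ 0.025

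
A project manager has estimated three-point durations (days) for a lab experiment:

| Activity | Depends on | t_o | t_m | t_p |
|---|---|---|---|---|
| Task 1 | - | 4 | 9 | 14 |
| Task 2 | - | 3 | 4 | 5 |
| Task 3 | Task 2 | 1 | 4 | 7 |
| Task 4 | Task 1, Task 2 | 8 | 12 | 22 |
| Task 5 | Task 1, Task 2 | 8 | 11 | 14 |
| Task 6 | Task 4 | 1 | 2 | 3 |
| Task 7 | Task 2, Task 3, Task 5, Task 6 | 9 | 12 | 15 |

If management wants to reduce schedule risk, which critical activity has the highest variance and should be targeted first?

te_Task 1 = (4 + 4·9 + 14)/6 = 54/6 = 9; σ²_Task 1 = ((14−4)/6)² = 2.778
te_Task 2 = (3 + 4·4 + 5)/6 = 24/6 = 4; σ²_Task 2 = ((5−3)/6)² = 0.111
te_Task 3 = (1 + 4·4 + 7)/6 = 24/6 = 4; σ²_Task 3 = ((7−1)/6)² = 1.000
te_Task 4 = (8 + 4·12 + 22)/6 = 78/6 = 13; σ²_Task 4 = ((22−8)/6)² = 5.444
te_Task 5 = (8 + 4·11 + 14)/6 = 66/6 = 11; σ²_Task 5 = ((14−8)/6)² = 1.000
te_Task 6 = (1 + 4·2 + 3)/6 = 12/6 = 2; σ²_Task 6 = ((3−1)/6)² = 0.111
te_Task 7 = (9 + 4·12 + 15)/6 = 72/6 = 12; σ²_Task 7 = ((15−9)/6)² = 1.000

Forward pass:
ES_Task 1 = 0; EF_Task 1 = 9
ES_Task 2 = 0; EF_Task 2 = 4
ES_Task 3 = 4; EF_Task 3 = 4+4 = 8
ES_Task 4 = max(EF_Task 1=9, EF_Task 2=4) = 9; EF_Task 4 = 9+13 = 22
ES_Task 5 = max(EF_Task 1=9, EF_Task 2=4) = 9; EF_Task 5 = 9+11 = 20
ES_Task 6 = 22; EF_Task 6 = 22+2 = 24
ES_Task 7 = max(EF_Task 2=4, EF_Task 3=8, EF_Task 5=20, EF_Task 6=24) = 24; EF_Task 7 = 24+12 = 36
Expected project duration μ = 36 days. Critical path: Task 1 → Task 4 → Task 6 → Task 7.

Variances on critical path: σ²_Task 1=2.778, σ²_Task 4=5.444, σ²_Task 6=0.111, σ²_Task 7=1.000.
Largest is σ²_Task 4 = 5.444.

Task 4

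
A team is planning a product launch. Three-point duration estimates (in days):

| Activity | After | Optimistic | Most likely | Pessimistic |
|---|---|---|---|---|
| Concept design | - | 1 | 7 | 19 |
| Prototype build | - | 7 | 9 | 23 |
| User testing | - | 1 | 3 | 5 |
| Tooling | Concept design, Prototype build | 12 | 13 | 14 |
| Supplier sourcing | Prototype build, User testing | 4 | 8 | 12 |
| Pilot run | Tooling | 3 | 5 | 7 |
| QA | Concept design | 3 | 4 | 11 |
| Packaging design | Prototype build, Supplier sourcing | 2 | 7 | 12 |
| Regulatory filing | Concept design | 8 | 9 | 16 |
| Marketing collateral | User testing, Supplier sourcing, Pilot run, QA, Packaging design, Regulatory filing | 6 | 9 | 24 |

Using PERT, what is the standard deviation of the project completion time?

4.08 days

te_Concept design = (1 + 4·7 + 19)/6 = 48/6 = 8; σ²_Concept design = ((19−1)/6)² = 9.000
te_Prototype build = (7 + 4·9 + 23)/6 = 66/6 = 11; σ²_Prototype build = ((23−7)/6)² = 7.111
te_User testing = (1 + 4·3 + 5)/6 = 18/6 = 3; σ²_User testing = ((5−1)/6)² = 0.444
te_Tooling = (12 + 4·13 + 14)/6 = 78/6 = 13; σ²_Tooling = ((14−12)/6)² = 0.111
te_Supplier sourcing = (4 + 4·8 + 12)/6 = 48/6 = 8; σ²_Supplier sourcing = ((12−4)/6)² = 1.778
te_Pilot run = (3 + 4·5 + 7)/6 = 30/6 = 5; σ²_Pilot run = ((7−3)/6)² = 0.444
te_QA = (3 + 4·4 + 11)/6 = 30/6 = 5; σ²_QA = ((11−3)/6)² = 1.778
te_Packaging design = (2 + 4·7 + 12)/6 = 42/6 = 7; σ²_Packaging design = ((12−2)/6)² = 2.778
te_Regulatory filing = (8 + 4·9 + 16)/6 = 60/6 = 10; σ²_Regulatory filing = ((16−8)/6)² = 1.778
te_Marketing collateral = (6 + 4·9 + 24)/6 = 66/6 = 11; σ²_Marketing collateral = ((24−6)/6)² = 9.000

Forward pass:
ES_Concept design = 0; EF_Concept design = 8
ES_Prototype build = 0; EF_Prototype build = 11
ES_User testing = 0; EF_User testing = 3
ES_Tooling = max(EF_Concept design=8, EF_Prototype build=11) = 11; EF_Tooling = 11+13 = 24
ES_Supplier sourcing = max(EF_Prototype build=11, EF_User testing=3) = 11; EF_Supplier sourcing = 11+8 = 19
ES_Pilot run = 24; EF_Pilot run = 24+5 = 29
ES_QA = 8; EF_QA = 8+5 = 13
ES_Packaging design = max(EF_Prototype build=11, EF_Supplier sourcing=19) = 19; EF_Packaging design = 19+7 = 26
ES_Regulatory filing = 8; EF_Regulatory filing = 8+10 = 18
ES_Marketing collateral = max(EF_User testing=3, EF_Supplier sourcing=19, EF_Pilot run=29, EF_QA=13, EF_Packaging design=26, EF_Regulatory filing=18) = 29; EF_Marketing collateral = 29+11 = 40
Expected project duration μ = 40 days. Critical path: Prototype build → Tooling → Pilot run → Marketing collateral.

Variance along critical path = 7.111 + 0.111 + 0.444 + 9.000 = 16.667
σ = √16.667 = 4.082 days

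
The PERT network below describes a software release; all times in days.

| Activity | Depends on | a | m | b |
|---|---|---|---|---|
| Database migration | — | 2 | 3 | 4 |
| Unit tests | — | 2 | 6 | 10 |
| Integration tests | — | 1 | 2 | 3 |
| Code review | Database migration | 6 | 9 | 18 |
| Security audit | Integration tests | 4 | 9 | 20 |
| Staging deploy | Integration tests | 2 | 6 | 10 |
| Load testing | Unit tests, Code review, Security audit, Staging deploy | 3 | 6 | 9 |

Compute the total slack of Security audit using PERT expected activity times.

1 days

te_Database migration = (2 + 4·3 + 4)/6 = 18/6 = 3
te_Unit tests = (2 + 4·6 + 10)/6 = 36/6 = 6
te_Integration tests = (1 + 4·2 + 3)/6 = 12/6 = 2
te_Code review = (6 + 4·9 + 18)/6 = 60/6 = 10
te_Security audit = (4 + 4·9 + 20)/6 = 60/6 = 10
te_Staging deploy = (2 + 4·6 + 10)/6 = 36/6 = 6
te_Load testing = (3 + 4·6 + 9)/6 = 36/6 = 6

Forward pass:
ES_Database migration = 0; EF_Database migration = 3
ES_Unit tests = 0; EF_Unit tests = 6
ES_Integration tests = 0; EF_Integration tests = 2
ES_Code review = 3; EF_Code review = 3+10 = 13
ES_Security audit = 2; EF_Security audit = 2+10 = 12
ES_Staging deploy = 2; EF_Staging deploy = 2+6 = 8
ES_Load testing = max(EF_Unit tests=6, EF_Code review=13, EF_Security audit=12, EF_Staging deploy=8) = 13; EF_Load testing = 13+6 = 19
Expected project duration μ = 19 days. Critical path: Database migration → Code review → Load testing.

Backward pass:
LF_Load testing = 19; LS_Load testing = 19−6 = 13
LF_Staging deploy = LS_Load testing = 13; LS_Staging deploy = 13−6 = 7
LF_Security audit = LS_Load testing = 13; LS_Security audit = 13−10 = 3
LF_Code review = LS_Load testing = 13; LS_Code review = 13−10 = 3
LF_Integration tests = min(LS_Security audit=3, LS_Staging deploy=7) = 3; LS_Integration tests = 3−2 = 1
LF_Unit tests = LS_Load testing = 13; LS_Unit tests = 13−6 = 7
LF_Database migration = LS_Code review = 3; LS_Database migration = 3−3 = 0
Slack_Security audit = LS_Security audit − ES_Security audit = 3 − 2 = 1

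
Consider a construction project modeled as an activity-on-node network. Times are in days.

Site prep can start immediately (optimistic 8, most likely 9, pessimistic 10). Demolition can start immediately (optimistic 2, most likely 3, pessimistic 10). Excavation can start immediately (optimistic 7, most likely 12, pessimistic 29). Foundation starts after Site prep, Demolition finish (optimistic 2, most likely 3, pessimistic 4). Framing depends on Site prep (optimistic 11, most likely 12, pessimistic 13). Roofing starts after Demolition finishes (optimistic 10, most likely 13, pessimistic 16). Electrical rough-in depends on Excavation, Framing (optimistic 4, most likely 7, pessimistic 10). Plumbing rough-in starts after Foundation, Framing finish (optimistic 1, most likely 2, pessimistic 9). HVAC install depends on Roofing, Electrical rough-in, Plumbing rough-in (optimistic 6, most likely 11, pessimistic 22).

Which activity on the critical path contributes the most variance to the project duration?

te_Site prep = (8 + 4·9 + 10)/6 = 54/6 = 9; σ²_Site prep = ((10−8)/6)² = 0.111
te_Demolition = (2 + 4·3 + 10)/6 = 24/6 = 4; σ²_Demolition = ((10−2)/6)² = 1.778
te_Excavation = (7 + 4·12 + 29)/6 = 84/6 = 14; σ²_Excavation = ((29−7)/6)² = 13.444
te_Foundation = (2 + 4·3 + 4)/6 = 18/6 = 3; σ²_Foundation = ((4−2)/6)² = 0.111
te_Framing = (11 + 4·12 + 13)/6 = 72/6 = 12; σ²_Framing = ((13−11)/6)² = 0.111
te_Roofing = (10 + 4·13 + 16)/6 = 78/6 = 13; σ²_Roofing = ((16−10)/6)² = 1.000
te_Electrical rough-in = (4 + 4·7 + 10)/6 = 42/6 = 7; σ²_Electrical rough-in = ((10−4)/6)² = 1.000
te_Plumbing rough-in = (1 + 4·2 + 9)/6 = 18/6 = 3; σ²_Plumbing rough-in = ((9−1)/6)² = 1.778
te_HVAC install = (6 + 4·11 + 22)/6 = 72/6 = 12; σ²_HVAC install = ((22−6)/6)² = 7.111

Forward pass:
ES_Site prep = 0; EF_Site prep = 9
ES_Demolition = 0; EF_Demolition = 4
ES_Excavation = 0; EF_Excavation = 14
ES_Foundation = max(EF_Site prep=9, EF_Demolition=4) = 9; EF_Foundation = 9+3 = 12
ES_Framing = 9; EF_Framing = 9+12 = 21
ES_Roofing = 4; EF_Roofing = 4+13 = 17
ES_Electrical rough-in = max(EF_Excavation=14, EF_Framing=21) = 21; EF_Electrical rough-in = 21+7 = 28
ES_Plumbing rough-in = max(EF_Foundation=12, EF_Framing=21) = 21; EF_Plumbing rough-in = 21+3 = 24
ES_HVAC install = max(EF_Roofing=17, EF_Electrical rough-in=28, EF_Plumbing rough-in=24) = 28; EF_HVAC install = 28+12 = 40
Expected project duration μ = 40 days. Critical path: Site prep → Framing → Electrical rough-in → HVAC install.

Variances on critical path: σ²_Site prep=0.111, σ²_Framing=0.111, σ²_Electrical rough-in=1.000, σ²_HVAC install=7.111.
Largest is σ²_HVAC install = 7.111.

HVAC install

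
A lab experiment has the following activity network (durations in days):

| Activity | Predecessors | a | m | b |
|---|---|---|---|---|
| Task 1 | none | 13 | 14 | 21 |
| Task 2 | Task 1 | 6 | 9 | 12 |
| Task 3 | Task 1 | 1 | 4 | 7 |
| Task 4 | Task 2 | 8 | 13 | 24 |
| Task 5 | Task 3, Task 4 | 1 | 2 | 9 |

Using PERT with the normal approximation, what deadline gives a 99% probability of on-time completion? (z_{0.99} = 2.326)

te_Task 1 = (13 + 4·14 + 21)/6 = 90/6 = 15; σ²_Task 1 = ((21−13)/6)² = 1.778
te_Task 2 = (6 + 4·9 + 12)/6 = 54/6 = 9; σ²_Task 2 = ((12−6)/6)² = 1.000
te_Task 3 = (1 + 4·4 + 7)/6 = 24/6 = 4; σ²_Task 3 = ((7−1)/6)² = 1.000
te_Task 4 = (8 + 4·13 + 24)/6 = 84/6 = 14; σ²_Task 4 = ((24−8)/6)² = 7.111
te_Task 5 = (1 + 4·2 + 9)/6 = 18/6 = 3; σ²_Task 5 = ((9−1)/6)² = 1.778

Forward pass:
ES_Task 1 = 0; EF_Task 1 = 15
ES_Task 2 = 15; EF_Task 2 = 15+9 = 24
ES_Task 3 = 15; EF_Task 3 = 15+4 = 19
ES_Task 4 = 24; EF_Task 4 = 24+14 = 38
ES_Task 5 = max(EF_Task 3=19, EF_Task 4=38) = 38; EF_Task 5 = 38+3 = 41
Expected project duration μ = 41 days. Critical path: Task 1 → Task 2 → Task 4 → Task 5.

Variance along critical path = 1.778 + 1.000 + 7.111 + 1.778 = 11.667; σ = 3.416 days.
D = μ + z·σ = 41 + 2.326·3.416 = 48.9 days

48.9 days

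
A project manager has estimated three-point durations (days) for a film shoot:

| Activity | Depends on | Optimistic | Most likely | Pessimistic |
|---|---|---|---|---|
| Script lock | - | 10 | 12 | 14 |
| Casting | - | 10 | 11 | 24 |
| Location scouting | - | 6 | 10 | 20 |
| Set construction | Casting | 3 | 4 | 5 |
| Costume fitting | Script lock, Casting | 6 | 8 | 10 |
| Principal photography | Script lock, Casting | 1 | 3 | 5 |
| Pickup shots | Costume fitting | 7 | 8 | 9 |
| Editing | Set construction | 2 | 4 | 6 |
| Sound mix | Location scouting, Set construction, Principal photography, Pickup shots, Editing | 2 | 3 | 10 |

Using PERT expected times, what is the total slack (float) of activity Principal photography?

te_Script lock = (10 + 4·12 + 14)/6 = 72/6 = 12
te_Casting = (10 + 4·11 + 24)/6 = 78/6 = 13
te_Location scouting = (6 + 4·10 + 20)/6 = 66/6 = 11
te_Set construction = (3 + 4·4 + 5)/6 = 24/6 = 4
te_Costume fitting = (6 + 4·8 + 10)/6 = 48/6 = 8
te_Principal photography = (1 + 4·3 + 5)/6 = 18/6 = 3
te_Pickup shots = (7 + 4·8 + 9)/6 = 48/6 = 8
te_Editing = (2 + 4·4 + 6)/6 = 24/6 = 4
te_Sound mix = (2 + 4·3 + 10)/6 = 24/6 = 4

Forward pass:
ES_Script lock = 0; EF_Script lock = 12
ES_Casting = 0; EF_Casting = 13
ES_Location scouting = 0; EF_Location scouting = 11
ES_Set construction = 13; EF_Set construction = 13+4 = 17
ES_Costume fitting = max(EF_Script lock=12, EF_Casting=13) = 13; EF_Costume fitting = 13+8 = 21
ES_Principal photography = max(EF_Script lock=12, EF_Casting=13) = 13; EF_Principal photography = 13+3 = 16
ES_Pickup shots = 21; EF_Pickup shots = 21+8 = 29
ES_Editing = 17; EF_Editing = 17+4 = 21
ES_Sound mix = max(EF_Location scouting=11, EF_Set construction=17, EF_Principal photography=16, EF_Pickup shots=29, EF_Editing=21) = 29; EF_Sound mix = 29+4 = 33
Expected project duration μ = 33 days. Critical path: Casting → Costume fitting → Pickup shots → Sound mix.

Backward pass:
LF_Sound mix = 33; LS_Sound mix = 33−4 = 29
LF_Editing = LS_Sound mix = 29; LS_Editing = 29−4 = 25
LF_Pickup shots = LS_Sound mix = 29; LS_Pickup shots = 29−8 = 21
LF_Principal photography = LS_Sound mix = 29; LS_Principal photography = 29−3 = 26
LF_Costume fitting = LS_Pickup shots = 21; LS_Costume fitting = 21−8 = 13
LF_Set construction = min(LS_Editing=25, LS_Sound mix=29) = 25; LS_Set construction = 25−4 = 21
LF_Location scouting = LS_Sound mix = 29; LS_Location scouting = 29−11 = 18
LF_Casting = min(LS_Set construction=21, LS_Costume fitting=13, LS_Principal photography=26) = 13; LS_Casting = 13−13 = 0
LF_Script lock = min(LS_Costume fitting=13, LS_Principal photography=26) = 13; LS_Script lock = 13−12 = 1
Slack_Principal photography = LS_Principal photography − ES_Principal photography = 26 − 13 = 13

13 days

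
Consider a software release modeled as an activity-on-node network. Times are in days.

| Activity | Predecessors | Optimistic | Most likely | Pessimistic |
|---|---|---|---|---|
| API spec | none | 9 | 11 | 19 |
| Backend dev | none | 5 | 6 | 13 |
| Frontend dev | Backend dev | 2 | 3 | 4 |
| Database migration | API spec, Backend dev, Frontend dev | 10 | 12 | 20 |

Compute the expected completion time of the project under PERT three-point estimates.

25 days

te_API spec = (9 + 4·11 + 19)/6 = 72/6 = 12
te_Backend dev = (5 + 4·6 + 13)/6 = 42/6 = 7
te_Frontend dev = (2 + 4·3 + 4)/6 = 18/6 = 3
te_Database migration = (10 + 4·12 + 20)/6 = 78/6 = 13

Forward pass:
ES_API spec = 0; EF_API spec = 12
ES_Backend dev = 0; EF_Backend dev = 7
ES_Frontend dev = 7; EF_Frontend dev = 7+3 = 10
ES_Database migration = max(EF_API spec=12, EF_Backend dev=7, EF_Frontend dev=10) = 12; EF_Database migration = 12+13 = 25
Expected project duration μ = 25 days. Critical path: API spec → Database migration.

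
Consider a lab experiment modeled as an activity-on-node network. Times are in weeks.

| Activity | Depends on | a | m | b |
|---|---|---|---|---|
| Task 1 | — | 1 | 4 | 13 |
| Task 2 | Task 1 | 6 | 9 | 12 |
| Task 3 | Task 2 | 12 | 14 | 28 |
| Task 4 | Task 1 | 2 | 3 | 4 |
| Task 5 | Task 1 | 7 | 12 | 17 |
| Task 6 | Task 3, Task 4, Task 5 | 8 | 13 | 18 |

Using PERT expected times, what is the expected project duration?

te_Task 1 = (1 + 4·4 + 13)/6 = 30/6 = 5
te_Task 2 = (6 + 4·9 + 12)/6 = 54/6 = 9
te_Task 3 = (12 + 4·14 + 28)/6 = 96/6 = 16
te_Task 4 = (2 + 4·3 + 4)/6 = 18/6 = 3
te_Task 5 = (7 + 4·12 + 17)/6 = 72/6 = 12
te_Task 6 = (8 + 4·13 + 18)/6 = 78/6 = 13

Forward pass:
ES_Task 1 = 0; EF_Task 1 = 5
ES_Task 2 = 5; EF_Task 2 = 5+9 = 14
ES_Task 3 = 14; EF_Task 3 = 14+16 = 30
ES_Task 4 = 5; EF_Task 4 = 5+3 = 8
ES_Task 5 = 5; EF_Task 5 = 5+12 = 17
ES_Task 6 = max(EF_Task 3=30, EF_Task 4=8, EF_Task 5=17) = 30; EF_Task 6 = 30+13 = 43
Expected project duration μ = 43 weeks. Critical path: Task 1 → Task 2 → Task 3 → Task 6.

43 weeks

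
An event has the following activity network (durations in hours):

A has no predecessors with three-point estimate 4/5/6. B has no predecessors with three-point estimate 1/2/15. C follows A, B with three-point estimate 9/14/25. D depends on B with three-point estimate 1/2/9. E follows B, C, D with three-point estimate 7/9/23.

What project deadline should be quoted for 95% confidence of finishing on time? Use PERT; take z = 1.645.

te_A = (4 + 4·5 + 6)/6 = 30/6 = 5; σ²_A = ((6−4)/6)² = 0.111
te_B = (1 + 4·2 + 15)/6 = 24/6 = 4; σ²_B = ((15−1)/6)² = 5.444
te_C = (9 + 4·14 + 25)/6 = 90/6 = 15; σ²_C = ((25−9)/6)² = 7.111
te_D = (1 + 4·2 + 9)/6 = 18/6 = 3; σ²_D = ((9−1)/6)² = 1.778
te_E = (7 + 4·9 + 23)/6 = 66/6 = 11; σ²_E = ((23−7)/6)² = 7.111

Forward pass:
ES_A = 0; EF_A = 5
ES_B = 0; EF_B = 4
ES_C = max(EF_A=5, EF_B=4) = 5; EF_C = 5+15 = 20
ES_D = 4; EF_D = 4+3 = 7
ES_E = max(EF_B=4, EF_C=20, EF_D=7) = 20; EF_E = 20+11 = 31
Expected project duration μ = 31 hours. Critical path: A → C → E.

Variance along critical path = 0.111 + 7.111 + 7.111 = 14.333; σ = 3.786 hours.
D = μ + z·σ = 31 + 1.645·3.786 = 37.2 hours

37.2 hours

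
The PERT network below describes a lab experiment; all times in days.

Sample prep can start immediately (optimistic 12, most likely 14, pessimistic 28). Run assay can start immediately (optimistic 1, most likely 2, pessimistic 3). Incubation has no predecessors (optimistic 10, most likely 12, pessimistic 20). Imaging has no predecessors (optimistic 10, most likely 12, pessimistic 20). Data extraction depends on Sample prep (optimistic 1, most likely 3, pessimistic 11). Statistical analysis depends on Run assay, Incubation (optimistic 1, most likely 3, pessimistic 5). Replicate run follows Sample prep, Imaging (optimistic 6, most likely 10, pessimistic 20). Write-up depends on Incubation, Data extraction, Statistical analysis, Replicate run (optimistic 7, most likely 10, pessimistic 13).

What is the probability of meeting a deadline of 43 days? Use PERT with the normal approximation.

te_Sample prep = (12 + 4·14 + 28)/6 = 96/6 = 16; σ²_Sample prep = ((28−12)/6)² = 7.111
te_Run assay = (1 + 4·2 + 3)/6 = 12/6 = 2; σ²_Run assay = ((3−1)/6)² = 0.111
te_Incubation = (10 + 4·12 + 20)/6 = 78/6 = 13; σ²_Incubation = ((20−10)/6)² = 2.778
te_Imaging = (10 + 4·12 + 20)/6 = 78/6 = 13; σ²_Imaging = ((20−10)/6)² = 2.778
te_Data extraction = (1 + 4·3 + 11)/6 = 24/6 = 4; σ²_Data extraction = ((11−1)/6)² = 2.778
te_Statistical analysis = (1 + 4·3 + 5)/6 = 18/6 = 3; σ²_Statistical analysis = ((5−1)/6)² = 0.444
te_Replicate run = (6 + 4·10 + 20)/6 = 66/6 = 11; σ²_Replicate run = ((20−6)/6)² = 5.444
te_Write-up = (7 + 4·10 + 13)/6 = 60/6 = 10; σ²_Write-up = ((13−7)/6)² = 1.000

Forward pass:
ES_Sample prep = 0; EF_Sample prep = 16
ES_Run assay = 0; EF_Run assay = 2
ES_Incubation = 0; EF_Incubation = 13
ES_Imaging = 0; EF_Imaging = 13
ES_Data extraction = 16; EF_Data extraction = 16+4 = 20
ES_Statistical analysis = max(EF_Run assay=2, EF_Incubation=13) = 13; EF_Statistical analysis = 13+3 = 16
ES_Replicate run = max(EF_Sample prep=16, EF_Imaging=13) = 16; EF_Replicate run = 16+11 = 27
ES_Write-up = max(EF_Incubation=13, EF_Data extraction=20, EF_Statistical analysis=16, EF_Replicate run=27) = 27; EF_Write-up = 27+10 = 37
Expected project duration μ = 37 days. Critical path: Sample prep → Replicate run → Write-up.

Variance along critical path = 7.111 + 5.444 + 1.000 = 13.556; σ = √13.556 = 3.682 days.
Z = (43 − 37) / 3.682 = 1.630
P(T ≤ 43) = Φ(1.630) ≈ 0.948

0.948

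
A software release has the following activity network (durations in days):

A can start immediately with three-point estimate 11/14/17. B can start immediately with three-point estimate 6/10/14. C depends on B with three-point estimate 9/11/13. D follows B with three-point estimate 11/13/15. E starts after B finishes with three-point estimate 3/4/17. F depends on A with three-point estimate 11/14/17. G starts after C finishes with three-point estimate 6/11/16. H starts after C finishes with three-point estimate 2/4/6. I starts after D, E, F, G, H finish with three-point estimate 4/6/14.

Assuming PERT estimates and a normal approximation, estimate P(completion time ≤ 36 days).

0.141

te_A = (11 + 4·14 + 17)/6 = 84/6 = 14; σ²_A = ((17−11)/6)² = 1.000
te_B = (6 + 4·10 + 14)/6 = 60/6 = 10; σ²_B = ((14−6)/6)² = 1.778
te_C = (9 + 4·11 + 13)/6 = 66/6 = 11; σ²_C = ((13−9)/6)² = 0.444
te_D = (11 + 4·13 + 15)/6 = 78/6 = 13; σ²_D = ((15−11)/6)² = 0.444
te_E = (3 + 4·4 + 17)/6 = 36/6 = 6; σ²_E = ((17−3)/6)² = 5.444
te_F = (11 + 4·14 + 17)/6 = 84/6 = 14; σ²_F = ((17−11)/6)² = 1.000
te_G = (6 + 4·11 + 16)/6 = 66/6 = 11; σ²_G = ((16−6)/6)² = 2.778
te_H = (2 + 4·4 + 6)/6 = 24/6 = 4; σ²_H = ((6−2)/6)² = 0.444
te_I = (4 + 4·6 + 14)/6 = 42/6 = 7; σ²_I = ((14−4)/6)² = 2.778

Forward pass:
ES_A = 0; EF_A = 14
ES_B = 0; EF_B = 10
ES_C = 10; EF_C = 10+11 = 21
ES_D = 10; EF_D = 10+13 = 23
ES_E = 10; EF_E = 10+6 = 16
ES_F = 14; EF_F = 14+14 = 28
ES_G = 21; EF_G = 21+11 = 32
ES_H = 21; EF_H = 21+4 = 25
ES_I = max(EF_D=23, EF_E=16, EF_F=28, EF_G=32, EF_H=25) = 32; EF_I = 32+7 = 39
Expected project duration μ = 39 days. Critical path: B → C → G → I.

Variance along critical path = 1.778 + 0.444 + 2.778 + 2.778 = 7.778; σ = √7.778 = 2.789 days.
Z = (36 − 39) / 2.789 = -1.076
P(T ≤ 36) = Φ(-1.076) ≈ 0.141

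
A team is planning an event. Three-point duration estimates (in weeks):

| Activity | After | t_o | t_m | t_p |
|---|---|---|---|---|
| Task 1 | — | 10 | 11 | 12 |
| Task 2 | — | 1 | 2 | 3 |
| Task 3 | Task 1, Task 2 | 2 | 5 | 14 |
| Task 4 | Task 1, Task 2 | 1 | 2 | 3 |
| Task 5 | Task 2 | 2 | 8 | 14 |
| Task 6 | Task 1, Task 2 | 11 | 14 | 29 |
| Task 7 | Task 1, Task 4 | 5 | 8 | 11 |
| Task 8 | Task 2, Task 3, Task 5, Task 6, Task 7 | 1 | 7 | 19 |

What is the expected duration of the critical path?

35 weeks

te_Task 1 = (10 + 4·11 + 12)/6 = 66/6 = 11
te_Task 2 = (1 + 4·2 + 3)/6 = 12/6 = 2
te_Task 3 = (2 + 4·5 + 14)/6 = 36/6 = 6
te_Task 4 = (1 + 4·2 + 3)/6 = 12/6 = 2
te_Task 5 = (2 + 4·8 + 14)/6 = 48/6 = 8
te_Task 6 = (11 + 4·14 + 29)/6 = 96/6 = 16
te_Task 7 = (5 + 4·8 + 11)/6 = 48/6 = 8
te_Task 8 = (1 + 4·7 + 19)/6 = 48/6 = 8

Forward pass:
ES_Task 1 = 0; EF_Task 1 = 11
ES_Task 2 = 0; EF_Task 2 = 2
ES_Task 3 = max(EF_Task 1=11, EF_Task 2=2) = 11; EF_Task 3 = 11+6 = 17
ES_Task 4 = max(EF_Task 1=11, EF_Task 2=2) = 11; EF_Task 4 = 11+2 = 13
ES_Task 5 = 2; EF_Task 5 = 2+8 = 10
ES_Task 6 = max(EF_Task 1=11, EF_Task 2=2) = 11; EF_Task 6 = 11+16 = 27
ES_Task 7 = max(EF_Task 1=11, EF_Task 4=13) = 13; EF_Task 7 = 13+8 = 21
ES_Task 8 = max(EF_Task 2=2, EF_Task 3=17, EF_Task 5=10, EF_Task 6=27, EF_Task 7=21) = 27; EF_Task 8 = 27+8 = 35
Expected project duration μ = 35 weeks. Critical path: Task 1 → Task 6 → Task 8.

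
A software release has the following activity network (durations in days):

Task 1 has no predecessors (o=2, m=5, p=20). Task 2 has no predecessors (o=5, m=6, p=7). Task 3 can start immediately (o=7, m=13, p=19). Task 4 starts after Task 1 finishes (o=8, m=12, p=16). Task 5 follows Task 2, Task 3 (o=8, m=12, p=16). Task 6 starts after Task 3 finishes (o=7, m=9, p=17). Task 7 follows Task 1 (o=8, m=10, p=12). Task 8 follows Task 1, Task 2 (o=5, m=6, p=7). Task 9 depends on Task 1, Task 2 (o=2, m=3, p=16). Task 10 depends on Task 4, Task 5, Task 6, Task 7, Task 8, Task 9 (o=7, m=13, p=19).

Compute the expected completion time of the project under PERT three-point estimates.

te_Task 1 = (2 + 4·5 + 20)/6 = 42/6 = 7
te_Task 2 = (5 + 4·6 + 7)/6 = 36/6 = 6
te_Task 3 = (7 + 4·13 + 19)/6 = 78/6 = 13
te_Task 4 = (8 + 4·12 + 16)/6 = 72/6 = 12
te_Task 5 = (8 + 4·12 + 16)/6 = 72/6 = 12
te_Task 6 = (7 + 4·9 + 17)/6 = 60/6 = 10
te_Task 7 = (8 + 4·10 + 12)/6 = 60/6 = 10
te_Task 8 = (5 + 4·6 + 7)/6 = 36/6 = 6
te_Task 9 = (2 + 4·3 + 16)/6 = 30/6 = 5
te_Task 10 = (7 + 4·13 + 19)/6 = 78/6 = 13

Forward pass:
ES_Task 1 = 0; EF_Task 1 = 7
ES_Task 2 = 0; EF_Task 2 = 6
ES_Task 3 = 0; EF_Task 3 = 13
ES_Task 4 = 7; EF_Task 4 = 7+12 = 19
ES_Task 5 = max(EF_Task 2=6, EF_Task 3=13) = 13; EF_Task 5 = 13+12 = 25
ES_Task 6 = 13; EF_Task 6 = 13+10 = 23
ES_Task 7 = 7; EF_Task 7 = 7+10 = 17
ES_Task 8 = max(EF_Task 1=7, EF_Task 2=6) = 7; EF_Task 8 = 7+6 = 13
ES_Task 9 = max(EF_Task 1=7, EF_Task 2=6) = 7; EF_Task 9 = 7+5 = 12
ES_Task 10 = max(EF_Task 4=19, EF_Task 5=25, EF_Task 6=23, EF_Task 7=17, EF_Task 8=13, EF_Task 9=12) = 25; EF_Task 10 = 25+13 = 38
Expected project duration μ = 38 days. Critical path: Task 3 → Task 5 → Task 10.

38 days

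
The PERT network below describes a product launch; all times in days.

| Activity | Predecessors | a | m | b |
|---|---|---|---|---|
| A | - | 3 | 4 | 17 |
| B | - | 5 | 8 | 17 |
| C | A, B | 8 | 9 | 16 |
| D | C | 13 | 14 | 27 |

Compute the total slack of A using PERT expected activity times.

3 days

te_A = (3 + 4·4 + 17)/6 = 36/6 = 6
te_B = (5 + 4·8 + 17)/6 = 54/6 = 9
te_C = (8 + 4·9 + 16)/6 = 60/6 = 10
te_D = (13 + 4·14 + 27)/6 = 96/6 = 16

Forward pass:
ES_A = 0; EF_A = 6
ES_B = 0; EF_B = 9
ES_C = max(EF_A=6, EF_B=9) = 9; EF_C = 9+10 = 19
ES_D = 19; EF_D = 19+16 = 35
Expected project duration μ = 35 days. Critical path: B → C → D.

Backward pass:
LF_D = 35; LS_D = 35−16 = 19
LF_C = LS_D = 19; LS_C = 19−10 = 9
LF_B = LS_C = 9; LS_B = 9−9 = 0
LF_A = LS_C = 9; LS_A = 9−6 = 3
Slack_A = LS_A − ES_A = 3 − 0 = 3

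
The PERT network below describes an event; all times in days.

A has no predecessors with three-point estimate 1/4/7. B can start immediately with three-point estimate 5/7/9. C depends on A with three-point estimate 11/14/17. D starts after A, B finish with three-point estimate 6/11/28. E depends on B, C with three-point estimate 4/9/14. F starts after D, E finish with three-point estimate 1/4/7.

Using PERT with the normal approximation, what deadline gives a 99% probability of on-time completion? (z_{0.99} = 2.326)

te_A = (1 + 4·4 + 7)/6 = 24/6 = 4; σ²_A = ((7−1)/6)² = 1.000
te_B = (5 + 4·7 + 9)/6 = 42/6 = 7; σ²_B = ((9−5)/6)² = 0.444
te_C = (11 + 4·14 + 17)/6 = 84/6 = 14; σ²_C = ((17−11)/6)² = 1.000
te_D = (6 + 4·11 + 28)/6 = 78/6 = 13; σ²_D = ((28−6)/6)² = 13.444
te_E = (4 + 4·9 + 14)/6 = 54/6 = 9; σ²_E = ((14−4)/6)² = 2.778
te_F = (1 + 4·4 + 7)/6 = 24/6 = 4; σ²_F = ((7−1)/6)² = 1.000

Forward pass:
ES_A = 0; EF_A = 4
ES_B = 0; EF_B = 7
ES_C = 4; EF_C = 4+14 = 18
ES_D = max(EF_A=4, EF_B=7) = 7; EF_D = 7+13 = 20
ES_E = max(EF_B=7, EF_C=18) = 18; EF_E = 18+9 = 27
ES_F = max(EF_D=20, EF_E=27) = 27; EF_F = 27+4 = 31
Expected project duration μ = 31 days. Critical path: A → C → E → F.

Variance along critical path = 1.000 + 1.000 + 2.778 + 1.000 = 5.778; σ = 2.404 days.
D = μ + z·σ = 31 + 2.326·2.404 = 36.6 days

36.6 days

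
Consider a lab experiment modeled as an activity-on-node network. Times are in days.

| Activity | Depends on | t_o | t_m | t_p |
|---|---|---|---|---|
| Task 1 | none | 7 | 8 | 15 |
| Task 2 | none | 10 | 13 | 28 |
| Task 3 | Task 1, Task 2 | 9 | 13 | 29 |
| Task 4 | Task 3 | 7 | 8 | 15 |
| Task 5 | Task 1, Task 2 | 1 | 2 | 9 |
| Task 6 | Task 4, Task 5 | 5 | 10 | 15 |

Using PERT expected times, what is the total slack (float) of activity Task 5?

21 days

te_Task 1 = (7 + 4·8 + 15)/6 = 54/6 = 9
te_Task 2 = (10 + 4·13 + 28)/6 = 90/6 = 15
te_Task 3 = (9 + 4·13 + 29)/6 = 90/6 = 15
te_Task 4 = (7 + 4·8 + 15)/6 = 54/6 = 9
te_Task 5 = (1 + 4·2 + 9)/6 = 18/6 = 3
te_Task 6 = (5 + 4·10 + 15)/6 = 60/6 = 10

Forward pass:
ES_Task 1 = 0; EF_Task 1 = 9
ES_Task 2 = 0; EF_Task 2 = 15
ES_Task 3 = max(EF_Task 1=9, EF_Task 2=15) = 15; EF_Task 3 = 15+15 = 30
ES_Task 4 = 30; EF_Task 4 = 30+9 = 39
ES_Task 5 = max(EF_Task 1=9, EF_Task 2=15) = 15; EF_Task 5 = 15+3 = 18
ES_Task 6 = max(EF_Task 4=39, EF_Task 5=18) = 39; EF_Task 6 = 39+10 = 49
Expected project duration μ = 49 days. Critical path: Task 2 → Task 3 → Task 4 → Task 6.

Backward pass:
LF_Task 6 = 49; LS_Task 6 = 49−10 = 39
LF_Task 5 = LS_Task 6 = 39; LS_Task 5 = 39−3 = 36
LF_Task 4 = LS_Task 6 = 39; LS_Task 4 = 39−9 = 30
LF_Task 3 = LS_Task 4 = 30; LS_Task 3 = 30−15 = 15
LF_Task 2 = min(LS_Task 3=15, LS_Task 5=36) = 15; LS_Task 2 = 15−15 = 0
LF_Task 1 = min(LS_Task 3=15, LS_Task 5=36) = 15; LS_Task 1 = 15−9 = 6
Slack_Task 5 = LS_Task 5 − ES_Task 5 = 36 − 15 = 21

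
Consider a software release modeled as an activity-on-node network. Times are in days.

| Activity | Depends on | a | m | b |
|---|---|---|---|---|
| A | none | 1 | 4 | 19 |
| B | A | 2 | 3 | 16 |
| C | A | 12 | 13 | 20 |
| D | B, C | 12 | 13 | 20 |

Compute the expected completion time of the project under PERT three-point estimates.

34 days

te_A = (1 + 4·4 + 19)/6 = 36/6 = 6
te_B = (2 + 4·3 + 16)/6 = 30/6 = 5
te_C = (12 + 4·13 + 20)/6 = 84/6 = 14
te_D = (12 + 4·13 + 20)/6 = 84/6 = 14

Forward pass:
ES_A = 0; EF_A = 6
ES_B = 6; EF_B = 6+5 = 11
ES_C = 6; EF_C = 6+14 = 20
ES_D = max(EF_B=11, EF_C=20) = 20; EF_D = 20+14 = 34
Expected project duration μ = 34 days. Critical path: A → C → D.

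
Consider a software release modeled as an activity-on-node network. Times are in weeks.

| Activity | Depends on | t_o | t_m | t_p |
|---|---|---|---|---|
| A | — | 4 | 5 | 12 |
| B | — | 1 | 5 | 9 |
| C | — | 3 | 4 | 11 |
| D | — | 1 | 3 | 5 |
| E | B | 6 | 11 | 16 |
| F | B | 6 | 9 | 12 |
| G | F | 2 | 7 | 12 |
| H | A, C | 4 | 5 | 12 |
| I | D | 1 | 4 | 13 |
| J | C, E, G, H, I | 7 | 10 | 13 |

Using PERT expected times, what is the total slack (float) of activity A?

te_A = (4 + 4·5 + 12)/6 = 36/6 = 6
te_B = (1 + 4·5 + 9)/6 = 30/6 = 5
te_C = (3 + 4·4 + 11)/6 = 30/6 = 5
te_D = (1 + 4·3 + 5)/6 = 18/6 = 3
te_E = (6 + 4·11 + 16)/6 = 66/6 = 11
te_F = (6 + 4·9 + 12)/6 = 54/6 = 9
te_G = (2 + 4·7 + 12)/6 = 42/6 = 7
te_H = (4 + 4·5 + 12)/6 = 36/6 = 6
te_I = (1 + 4·4 + 13)/6 = 30/6 = 5
te_J = (7 + 4·10 + 13)/6 = 60/6 = 10

Forward pass:
ES_A = 0; EF_A = 6
ES_B = 0; EF_B = 5
ES_C = 0; EF_C = 5
ES_D = 0; EF_D = 3
ES_E = 5; EF_E = 5+11 = 16
ES_F = 5; EF_F = 5+9 = 14
ES_G = 14; EF_G = 14+7 = 21
ES_H = max(EF_A=6, EF_C=5) = 6; EF_H = 6+6 = 12
ES_I = 3; EF_I = 3+5 = 8
ES_J = max(EF_C=5, EF_E=16, EF_G=21, EF_H=12, EF_I=8) = 21; EF_J = 21+10 = 31
Expected project duration μ = 31 weeks. Critical path: B → F → G → J.

Backward pass:
LF_J = 31; LS_J = 31−10 = 21
LF_I = LS_J = 21; LS_I = 21−5 = 16
LF_H = LS_J = 21; LS_H = 21−6 = 15
LF_G = LS_J = 21; LS_G = 21−7 = 14
LF_F = LS_G = 14; LS_F = 14−9 = 5
LF_E = LS_J = 21; LS_E = 21−11 = 10
LF_D = LS_I = 16; LS_D = 16−3 = 13
LF_C = min(LS_H=15, LS_J=21) = 15; LS_C = 15−5 = 10
LF_B = min(LS_E=10, LS_F=5) = 5; LS_B = 5−5 = 0
LF_A = LS_H = 15; LS_A = 15−6 = 9
Slack_A = LS_A − ES_A = 9 − 0 = 9

9 weeks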